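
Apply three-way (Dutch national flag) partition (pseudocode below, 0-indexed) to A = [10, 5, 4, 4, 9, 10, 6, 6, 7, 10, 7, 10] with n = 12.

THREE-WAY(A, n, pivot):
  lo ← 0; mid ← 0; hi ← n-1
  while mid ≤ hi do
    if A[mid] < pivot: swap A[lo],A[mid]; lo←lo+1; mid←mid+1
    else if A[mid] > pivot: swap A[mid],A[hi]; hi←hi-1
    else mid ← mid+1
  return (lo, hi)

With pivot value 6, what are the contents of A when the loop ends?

pivot = 6; lo=0, mid=0, hi=11
A[mid]=10>6: swap A[0],A[11]; hi=10 → [10, 5, 4, 4, 9, 10, 6, 6, 7, 10, 7, 10]
A[mid]=10>6: swap A[0],A[10]; hi=9 → [7, 5, 4, 4, 9, 10, 6, 6, 7, 10, 10, 10]
A[mid]=7>6: swap A[0],A[9]; hi=8 → [10, 5, 4, 4, 9, 10, 6, 6, 7, 7, 10, 10]
A[mid]=10>6: swap A[0],A[8]; hi=7 → [7, 5, 4, 4, 9, 10, 6, 6, 10, 7, 10, 10]
A[mid]=7>6: swap A[0],A[7]; hi=6 → [6, 5, 4, 4, 9, 10, 6, 7, 10, 7, 10, 10]
A[mid]=6=6: mid=1
A[mid]=5<6: swap A[0],A[1]; lo=1,mid=2 → [5, 6, 4, 4, 9, 10, 6, 7, 10, 7, 10, 10]
A[mid]=4<6: swap A[1],A[2]; lo=2,mid=3 → [5, 4, 6, 4, 9, 10, 6, 7, 10, 7, 10, 10]
A[mid]=4<6: swap A[2],A[3]; lo=3,mid=4 → [5, 4, 4, 6, 9, 10, 6, 7, 10, 7, 10, 10]
A[mid]=9>6: swap A[4],A[6]; hi=5 → [5, 4, 4, 6, 6, 10, 9, 7, 10, 7, 10, 10]
A[mid]=6=6: mid=5
A[mid]=10>6: swap A[5],A[5]; hi=4 → [5, 4, 4, 6, 6, 10, 9, 7, 10, 7, 10, 10]
end: lo=3, hi=4; A = [5, 4, 4, 6, 6, 10, 9, 7, 10, 7, 10, 10]

[5, 4, 4, 6, 6, 10, 9, 7, 10, 7, 10, 10]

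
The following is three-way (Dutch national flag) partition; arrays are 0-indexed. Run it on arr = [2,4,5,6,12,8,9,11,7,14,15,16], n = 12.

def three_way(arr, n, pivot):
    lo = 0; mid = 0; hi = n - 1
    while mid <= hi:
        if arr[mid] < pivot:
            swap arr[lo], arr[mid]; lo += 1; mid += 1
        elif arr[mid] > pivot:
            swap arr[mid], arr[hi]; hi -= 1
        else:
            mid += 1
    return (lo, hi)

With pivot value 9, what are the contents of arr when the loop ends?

pivot = 9; lo=0, mid=0, hi=11
arr[mid]=2<9: swap arr[0],arr[0]; lo=1,mid=1 → [2,4,5,6,12,8,9,11,7,14,15,16]
arr[mid]=4<9: swap arr[1],arr[1]; lo=2,mid=2 → [2,4,5,6,12,8,9,11,7,14,15,16]
arr[mid]=5<9: swap arr[2],arr[2]; lo=3,mid=3 → [2,4,5,6,12,8,9,11,7,14,15,16]
arr[mid]=6<9: swap arr[3],arr[3]; lo=4,mid=4 → [2,4,5,6,12,8,9,11,7,14,15,16]
arr[mid]=12>9: swap arr[4],arr[11]; hi=10 → [2,4,5,6,16,8,9,11,7,14,15,12]
arr[mid]=16>9: swap arr[4],arr[10]; hi=9 → [2,4,5,6,15,8,9,11,7,14,16,12]
arr[mid]=15>9: swap arr[4],arr[9]; hi=8 → [2,4,5,6,14,8,9,11,7,15,16,12]
arr[mid]=14>9: swap arr[4],arr[8]; hi=7 → [2,4,5,6,7,8,9,11,14,15,16,12]
arr[mid]=7<9: swap arr[4],arr[4]; lo=5,mid=5 → [2,4,5,6,7,8,9,11,14,15,16,12]
arr[mid]=8<9: swap arr[5],arr[5]; lo=6,mid=6 → [2,4,5,6,7,8,9,11,14,15,16,12]
arr[mid]=9=9: mid=7
arr[mid]=11>9: swap arr[7],arr[7]; hi=6 → [2,4,5,6,7,8,9,11,14,15,16,12]
end: lo=6, hi=6; arr = [2,4,5,6,7,8,9,11,14,15,16,12]

[2,4,5,6,7,8,9,11,14,15,16,12]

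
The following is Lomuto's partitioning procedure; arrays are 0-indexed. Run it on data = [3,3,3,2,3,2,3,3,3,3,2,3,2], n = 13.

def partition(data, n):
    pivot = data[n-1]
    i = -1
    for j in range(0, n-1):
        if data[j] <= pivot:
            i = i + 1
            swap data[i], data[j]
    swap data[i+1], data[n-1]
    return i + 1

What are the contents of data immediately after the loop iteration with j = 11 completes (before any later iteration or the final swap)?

pivot = data[12] = 2; i = -1
j=0: data[0]=3 > 2 → no swap
j=1: data[1]=3 > 2 → no swap
j=2: data[2]=3 > 2 → no swap
j=3: data[3]=2 ≤ 2 → i=0, swap data[0],data[3] → [2,3,3,3,3,2,3,3,3,3,2,3,2]
j=4: data[4]=3 > 2 → no swap
j=5: data[5]=2 ≤ 2 → i=1, swap data[1],data[5] → [2,2,3,3,3,3,3,3,3,3,2,3,2]
j=6: data[6]=3 > 2 → no swap
j=7: data[7]=3 > 2 → no swap
j=8: data[8]=3 > 2 → no swap
j=9: data[9]=3 > 2 → no swap
j=10: data[10]=2 ≤ 2 → i=2, swap data[2],data[10] → [2,2,2,3,3,3,3,3,3,3,3,3,2]
j=11: data[11]=3 > 2 → no swap
(after j=11) data = [2,2,2,3,3,3,3,3,3,3,3,3,2]

[2,2,2,3,3,3,3,3,3,3,3,3,2]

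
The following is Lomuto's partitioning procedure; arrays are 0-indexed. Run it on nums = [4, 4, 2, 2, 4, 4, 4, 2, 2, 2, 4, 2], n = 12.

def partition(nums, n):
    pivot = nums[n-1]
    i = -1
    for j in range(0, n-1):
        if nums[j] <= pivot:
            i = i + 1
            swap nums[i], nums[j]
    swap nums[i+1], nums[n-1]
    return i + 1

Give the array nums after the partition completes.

[2, 2, 2, 2, 2, 2, 4, 4, 4, 4, 4, 4]

pivot = nums[11] = 2; i = -1
j=0: nums[0]=4 > 2 → no swap
j=1: nums[1]=4 > 2 → no swap
j=2: nums[2]=2 ≤ 2 → i=0, swap nums[0],nums[2] → [2, 4, 4, 2, 4, 4, 4, 2, 2, 2, 4, 2]
j=3: nums[3]=2 ≤ 2 → i=1, swap nums[1],nums[3] → [2, 2, 4, 4, 4, 4, 4, 2, 2, 2, 4, 2]
j=4: nums[4]=4 > 2 → no swap
j=5: nums[5]=4 > 2 → no swap
j=6: nums[6]=4 > 2 → no swap
j=7: nums[7]=2 ≤ 2 → i=2, swap nums[2],nums[7] → [2, 2, 2, 4, 4, 4, 4, 4, 2, 2, 4, 2]
j=8: nums[8]=2 ≤ 2 → i=3, swap nums[3],nums[8] → [2, 2, 2, 2, 4, 4, 4, 4, 4, 2, 4, 2]
j=9: nums[9]=2 ≤ 2 → i=4, swap nums[4],nums[9] → [2, 2, 2, 2, 2, 4, 4, 4, 4, 4, 4, 2]
j=10: nums[10]=4 > 2 → no swap
final swap nums[5],nums[11] → [2, 2, 2, 2, 2, 2, 4, 4, 4, 4, 4, 4]; return 5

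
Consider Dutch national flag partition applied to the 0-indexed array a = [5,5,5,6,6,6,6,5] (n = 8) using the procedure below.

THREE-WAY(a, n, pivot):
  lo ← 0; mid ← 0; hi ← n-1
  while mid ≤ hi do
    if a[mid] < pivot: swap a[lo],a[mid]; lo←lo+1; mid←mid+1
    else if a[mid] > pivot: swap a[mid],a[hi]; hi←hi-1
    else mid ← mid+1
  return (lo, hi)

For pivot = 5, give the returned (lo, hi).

(0, 3)

pivot = 5; lo=0, mid=0, hi=7
a[mid]=5=5: mid=1
a[mid]=5=5: mid=2
a[mid]=5=5: mid=3
a[mid]=6>5: swap a[3],a[7]; hi=6 → [5,5,5,5,6,6,6,6]
a[mid]=5=5: mid=4
a[mid]=6>5: swap a[4],a[6]; hi=5 → [5,5,5,5,6,6,6,6]
a[mid]=6>5: swap a[4],a[5]; hi=4 → [5,5,5,5,6,6,6,6]
a[mid]=6>5: swap a[4],a[4]; hi=3 → [5,5,5,5,6,6,6,6]
end: lo=0, hi=3; a = [5,5,5,5,6,6,6,6]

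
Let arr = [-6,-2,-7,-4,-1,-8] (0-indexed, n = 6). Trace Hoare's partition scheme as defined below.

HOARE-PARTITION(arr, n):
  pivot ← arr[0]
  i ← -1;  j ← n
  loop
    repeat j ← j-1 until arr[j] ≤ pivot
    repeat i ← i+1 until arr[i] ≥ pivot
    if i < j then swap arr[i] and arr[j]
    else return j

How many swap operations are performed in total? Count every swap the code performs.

pivot=-6
j stops at 5 (-8), i stops at 0 (-6); swap ⇒ [-8,-2,-7,-4,-1,-6]
j stops at 2 (-7), i stops at 1 (-2); swap ⇒ [-8,-7,-2,-4,-1,-6]
j stops at 1, i stops at 2; i≥j ⇒ return 1. arr=[-8,-7,-2,-4,-1,-6]

2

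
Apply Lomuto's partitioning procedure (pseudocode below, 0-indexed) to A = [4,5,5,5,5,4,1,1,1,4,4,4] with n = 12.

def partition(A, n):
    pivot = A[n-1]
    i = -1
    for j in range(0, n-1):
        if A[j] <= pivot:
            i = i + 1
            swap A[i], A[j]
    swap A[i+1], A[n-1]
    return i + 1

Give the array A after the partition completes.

pivot = A[11] = 4; i = -1
j=0: A[0]=4 ≤ 4 → i=0, swap A[0],A[0] (no change) → [4,5,5,5,5,4,1,1,1,4,4,4]
j=1: A[1]=5 > 4 → no swap
j=2: A[2]=5 > 4 → no swap
j=3: A[3]=5 > 4 → no swap
j=4: A[4]=5 > 4 → no swap
j=5: A[5]=4 ≤ 4 → i=1, swap A[1],A[5] → [4,4,5,5,5,5,1,1,1,4,4,4]
j=6: A[6]=1 ≤ 4 → i=2, swap A[2],A[6] → [4,4,1,5,5,5,5,1,1,4,4,4]
j=7: A[7]=1 ≤ 4 → i=3, swap A[3],A[7] → [4,4,1,1,5,5,5,5,1,4,4,4]
j=8: A[8]=1 ≤ 4 → i=4, swap A[4],A[8] → [4,4,1,1,1,5,5,5,5,4,4,4]
j=9: A[9]=4 ≤ 4 → i=5, swap A[5],A[9] → [4,4,1,1,1,4,5,5,5,5,4,4]
j=10: A[10]=4 ≤ 4 → i=6, swap A[6],A[10] → [4,4,1,1,1,4,4,5,5,5,5,4]
final swap A[7],A[11] → [4,4,1,1,1,4,4,4,5,5,5,5]; return 7

[4,4,1,1,1,4,4,4,5,5,5,5]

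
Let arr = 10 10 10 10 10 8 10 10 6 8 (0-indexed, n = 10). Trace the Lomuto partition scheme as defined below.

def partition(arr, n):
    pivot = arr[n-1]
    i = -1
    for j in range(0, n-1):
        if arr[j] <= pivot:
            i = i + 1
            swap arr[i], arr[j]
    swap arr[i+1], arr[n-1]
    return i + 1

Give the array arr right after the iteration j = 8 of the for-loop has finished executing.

pivot=8, i=-1
j=0: 10>8, skip
j=1: 10>8, skip
j=2: 10>8, skip
j=3: 10>8, skip
j=4: 10>8, skip
j=5: 8≤8, i=0, swap(0,5) ⇒ 8 10 10 10 10 10 10 10 6 8
j=6: 10>8, skip
j=7: 10>8, skip
j=8: 6≤8, i=1, swap(1,8) ⇒ 8 6 10 10 10 10 10 10 10 8
(after j=8) arr = 8 6 10 10 10 10 10 10 10 8

8 6 10 10 10 10 10 10 10 8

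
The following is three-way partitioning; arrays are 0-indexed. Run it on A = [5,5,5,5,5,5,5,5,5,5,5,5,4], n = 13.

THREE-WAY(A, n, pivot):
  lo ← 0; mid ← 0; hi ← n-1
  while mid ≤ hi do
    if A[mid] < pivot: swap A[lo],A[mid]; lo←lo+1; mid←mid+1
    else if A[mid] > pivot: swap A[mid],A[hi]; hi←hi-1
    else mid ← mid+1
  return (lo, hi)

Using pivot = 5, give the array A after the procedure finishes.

lo=0 mid=0 hi=12
5=5: mid=1
5=5: mid=2
5=5: mid=3
5=5: mid=4
5=5: mid=5
5=5: mid=6
5=5: mid=7
5=5: mid=8
5=5: mid=9
5=5: mid=10
5=5: mid=11
5=5: mid=12
4<5: swap(0,12), lo=1 mid=13 ⇒ [4,5,5,5,5,5,5,5,5,5,5,5,5]
done. lo=1 hi=12; A=[4,5,5,5,5,5,5,5,5,5,5,5,5]

[4,5,5,5,5,5,5,5,5,5,5,5,5]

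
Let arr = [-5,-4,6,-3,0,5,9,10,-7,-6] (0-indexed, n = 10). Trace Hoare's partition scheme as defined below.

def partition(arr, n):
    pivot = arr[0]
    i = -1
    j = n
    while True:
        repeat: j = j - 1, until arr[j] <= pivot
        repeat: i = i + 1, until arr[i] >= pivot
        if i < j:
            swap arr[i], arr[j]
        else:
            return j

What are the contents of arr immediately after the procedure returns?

pivot=-5
j stops at 9 (-6), i stops at 0 (-5); swap ⇒ [-6,-4,6,-3,0,5,9,10,-7,-5]
j stops at 8 (-7), i stops at 1 (-4); swap ⇒ [-6,-7,6,-3,0,5,9,10,-4,-5]
j stops at 1, i stops at 2; i≥j ⇒ return 1. arr=[-6,-7,6,-3,0,5,9,10,-4,-5]

[-6,-7,6,-3,0,5,9,10,-4,-5]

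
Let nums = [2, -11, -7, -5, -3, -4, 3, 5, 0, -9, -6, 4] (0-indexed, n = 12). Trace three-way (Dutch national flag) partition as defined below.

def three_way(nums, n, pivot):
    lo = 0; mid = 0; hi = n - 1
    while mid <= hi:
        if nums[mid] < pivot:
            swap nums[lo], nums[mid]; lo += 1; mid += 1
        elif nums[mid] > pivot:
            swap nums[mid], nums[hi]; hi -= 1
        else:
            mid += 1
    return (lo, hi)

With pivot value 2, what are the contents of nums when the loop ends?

pivot = 2; lo=0, mid=0, hi=11
nums[mid]=2=2: mid=1
nums[mid]=-11<2: swap nums[0],nums[1]; lo=1,mid=2 → [-11, 2, -7, -5, -3, -4, 3, 5, 0, -9, -6, 4]
nums[mid]=-7<2: swap nums[1],nums[2]; lo=2,mid=3 → [-11, -7, 2, -5, -3, -4, 3, 5, 0, -9, -6, 4]
nums[mid]=-5<2: swap nums[2],nums[3]; lo=3,mid=4 → [-11, -7, -5, 2, -3, -4, 3, 5, 0, -9, -6, 4]
nums[mid]=-3<2: swap nums[3],nums[4]; lo=4,mid=5 → [-11, -7, -5, -3, 2, -4, 3, 5, 0, -9, -6, 4]
nums[mid]=-4<2: swap nums[4],nums[5]; lo=5,mid=6 → [-11, -7, -5, -3, -4, 2, 3, 5, 0, -9, -6, 4]
nums[mid]=3>2: swap nums[6],nums[11]; hi=10 → [-11, -7, -5, -3, -4, 2, 4, 5, 0, -9, -6, 3]
nums[mid]=4>2: swap nums[6],nums[10]; hi=9 → [-11, -7, -5, -3, -4, 2, -6, 5, 0, -9, 4, 3]
nums[mid]=-6<2: swap nums[5],nums[6]; lo=6,mid=7 → [-11, -7, -5, -3, -4, -6, 2, 5, 0, -9, 4, 3]
nums[mid]=5>2: swap nums[7],nums[9]; hi=8 → [-11, -7, -5, -3, -4, -6, 2, -9, 0, 5, 4, 3]
nums[mid]=-9<2: swap nums[6],nums[7]; lo=7,mid=8 → [-11, -7, -5, -3, -4, -6, -9, 2, 0, 5, 4, 3]
nums[mid]=0<2: swap nums[7],nums[8]; lo=8,mid=9 → [-11, -7, -5, -3, -4, -6, -9, 0, 2, 5, 4, 3]
end: lo=8, hi=8; nums = [-11, -7, -5, -3, -4, -6, -9, 0, 2, 5, 4, 3]

[-11, -7, -5, -3, -4, -6, -9, 0, 2, 5, 4, 3]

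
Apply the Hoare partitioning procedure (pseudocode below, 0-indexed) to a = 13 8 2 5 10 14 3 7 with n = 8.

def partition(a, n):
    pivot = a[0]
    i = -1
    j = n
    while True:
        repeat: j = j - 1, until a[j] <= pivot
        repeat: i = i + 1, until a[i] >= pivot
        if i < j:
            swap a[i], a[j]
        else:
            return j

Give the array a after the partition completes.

7 8 2 5 10 3 14 13

pivot = a[0] = 13; i = -1, j = 8
j→7 (a[7]=7≤13), i→0 (a[0]=13≥13); i<j, swap → 7 8 2 5 10 14 3 13
j→6 (a[6]=3≤13), i→5 (a[5]=14≥13); i<j, swap → 7 8 2 5 10 3 14 13
j→5, i→6; i≥j, return j=5. a = 7 8 2 5 10 3 14 13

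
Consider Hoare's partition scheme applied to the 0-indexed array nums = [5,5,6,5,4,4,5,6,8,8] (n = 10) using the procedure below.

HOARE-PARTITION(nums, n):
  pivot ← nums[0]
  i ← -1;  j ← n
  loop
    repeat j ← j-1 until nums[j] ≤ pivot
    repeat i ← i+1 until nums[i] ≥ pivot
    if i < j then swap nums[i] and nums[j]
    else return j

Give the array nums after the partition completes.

[5,4,4,5,6,5,5,6,8,8]

pivot = nums[0] = 5; i = -1, j = 10
j→6 (nums[6]=5≤5), i→0 (nums[0]=5≥5); i<j, swap → [5,5,6,5,4,4,5,6,8,8]
j→5 (nums[5]=4≤5), i→1 (nums[1]=5≥5); i<j, swap → [5,4,6,5,4,5,5,6,8,8]
j→4 (nums[4]=4≤5), i→2 (nums[2]=6≥5); i<j, swap → [5,4,4,5,6,5,5,6,8,8]
j→3, i→3; i≥j, return j=3. nums = [5,4,4,5,6,5,5,6,8,8]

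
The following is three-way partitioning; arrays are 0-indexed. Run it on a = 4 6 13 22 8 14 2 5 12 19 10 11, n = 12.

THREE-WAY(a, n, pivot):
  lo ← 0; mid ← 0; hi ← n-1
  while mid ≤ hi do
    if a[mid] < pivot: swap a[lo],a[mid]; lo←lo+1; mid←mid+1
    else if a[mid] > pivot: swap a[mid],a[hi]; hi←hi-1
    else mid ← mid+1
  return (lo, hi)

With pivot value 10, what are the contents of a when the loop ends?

lo=0 mid=0 hi=11
4<10: swap(0,0), lo=1 mid=1 ⇒ 4 6 13 22 8 14 2 5 12 19 10 11
6<10: swap(1,1), lo=2 mid=2 ⇒ 4 6 13 22 8 14 2 5 12 19 10 11
13>10: swap(2,11), hi=10 ⇒ 4 6 11 22 8 14 2 5 12 19 10 13
11>10: swap(2,10), hi=9 ⇒ 4 6 10 22 8 14 2 5 12 19 11 13
10=10: mid=3
22>10: swap(3,9), hi=8 ⇒ 4 6 10 19 8 14 2 5 12 22 11 13
19>10: swap(3,8), hi=7 ⇒ 4 6 10 12 8 14 2 5 19 22 11 13
12>10: swap(3,7), hi=6 ⇒ 4 6 10 5 8 14 2 12 19 22 11 13
5<10: swap(2,3), lo=3 mid=4 ⇒ 4 6 5 10 8 14 2 12 19 22 11 13
8<10: swap(3,4), lo=4 mid=5 ⇒ 4 6 5 8 10 14 2 12 19 22 11 13
14>10: swap(5,6), hi=5 ⇒ 4 6 5 8 10 2 14 12 19 22 11 13
2<10: swap(4,5), lo=5 mid=6 ⇒ 4 6 5 8 2 10 14 12 19 22 11 13
done. lo=5 hi=5; a=4 6 5 8 2 10 14 12 19 22 11 13

4 6 5 8 2 10 14 12 19 22 11 13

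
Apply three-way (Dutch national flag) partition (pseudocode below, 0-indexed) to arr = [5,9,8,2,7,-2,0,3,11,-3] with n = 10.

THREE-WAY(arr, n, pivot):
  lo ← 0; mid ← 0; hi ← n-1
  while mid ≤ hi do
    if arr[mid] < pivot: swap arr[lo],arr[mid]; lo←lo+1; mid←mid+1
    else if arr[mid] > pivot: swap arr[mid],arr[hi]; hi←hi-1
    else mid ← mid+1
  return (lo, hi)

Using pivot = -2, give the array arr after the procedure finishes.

pivot = -2; lo=0, mid=0, hi=9
arr[mid]=5>-2: swap arr[0],arr[9]; hi=8 → [-3,9,8,2,7,-2,0,3,11,5]
arr[mid]=-3<-2: swap arr[0],arr[0]; lo=1,mid=1 → [-3,9,8,2,7,-2,0,3,11,5]
arr[mid]=9>-2: swap arr[1],arr[8]; hi=7 → [-3,11,8,2,7,-2,0,3,9,5]
arr[mid]=11>-2: swap arr[1],arr[7]; hi=6 → [-3,3,8,2,7,-2,0,11,9,5]
arr[mid]=3>-2: swap arr[1],arr[6]; hi=5 → [-3,0,8,2,7,-2,3,11,9,5]
arr[mid]=0>-2: swap arr[1],arr[5]; hi=4 → [-3,-2,8,2,7,0,3,11,9,5]
arr[mid]=-2=-2: mid=2
arr[mid]=8>-2: swap arr[2],arr[4]; hi=3 → [-3,-2,7,2,8,0,3,11,9,5]
arr[mid]=7>-2: swap arr[2],arr[3]; hi=2 → [-3,-2,2,7,8,0,3,11,9,5]
arr[mid]=2>-2: swap arr[2],arr[2]; hi=1 → [-3,-2,2,7,8,0,3,11,9,5]
end: lo=1, hi=1; arr = [-3,-2,2,7,8,0,3,11,9,5]

[-3,-2,2,7,8,0,3,11,9,5]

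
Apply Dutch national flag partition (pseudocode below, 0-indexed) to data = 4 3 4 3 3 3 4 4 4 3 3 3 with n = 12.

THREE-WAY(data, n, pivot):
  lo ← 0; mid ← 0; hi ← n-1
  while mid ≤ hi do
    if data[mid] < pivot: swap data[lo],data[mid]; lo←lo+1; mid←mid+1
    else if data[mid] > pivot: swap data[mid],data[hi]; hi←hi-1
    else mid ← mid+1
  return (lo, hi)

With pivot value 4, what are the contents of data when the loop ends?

3 3 3 3 3 3 3 4 4 4 4 4

pivot = 4; lo=0, mid=0, hi=11
data[mid]=4=4: mid=1
data[mid]=3<4: swap data[0],data[1]; lo=1,mid=2 → 3 4 4 3 3 3 4 4 4 3 3 3
data[mid]=4=4: mid=3
data[mid]=3<4: swap data[1],data[3]; lo=2,mid=4 → 3 3 4 4 3 3 4 4 4 3 3 3
data[mid]=3<4: swap data[2],data[4]; lo=3,mid=5 → 3 3 3 4 4 3 4 4 4 3 3 3
data[mid]=3<4: swap data[3],data[5]; lo=4,mid=6 → 3 3 3 3 4 4 4 4 4 3 3 3
data[mid]=4=4: mid=7
data[mid]=4=4: mid=8
data[mid]=4=4: mid=9
data[mid]=3<4: swap data[4],data[9]; lo=5,mid=10 → 3 3 3 3 3 4 4 4 4 4 3 3
data[mid]=3<4: swap data[5],data[10]; lo=6,mid=11 → 3 3 3 3 3 3 4 4 4 4 4 3
data[mid]=3<4: swap data[6],data[11]; lo=7,mid=12 → 3 3 3 3 3 3 3 4 4 4 4 4
end: lo=7, hi=11; data = 3 3 3 3 3 3 3 4 4 4 4 4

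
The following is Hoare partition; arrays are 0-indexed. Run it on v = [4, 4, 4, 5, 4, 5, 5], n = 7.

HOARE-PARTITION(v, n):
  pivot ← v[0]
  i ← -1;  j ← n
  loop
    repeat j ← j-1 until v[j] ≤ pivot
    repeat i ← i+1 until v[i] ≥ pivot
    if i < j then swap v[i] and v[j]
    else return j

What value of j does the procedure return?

pivot = v[0] = 4; i = -1, j = 7
j→4 (v[4]=4≤4), i→0 (v[0]=4≥4); i<j, swap → [4, 4, 4, 5, 4, 5, 5]
j→2 (v[2]=4≤4), i→1 (v[1]=4≥4); i<j, swap → [4, 4, 4, 5, 4, 5, 5]
j→1, i→2; i≥j, return j=1. v = [4, 4, 4, 5, 4, 5, 5]

1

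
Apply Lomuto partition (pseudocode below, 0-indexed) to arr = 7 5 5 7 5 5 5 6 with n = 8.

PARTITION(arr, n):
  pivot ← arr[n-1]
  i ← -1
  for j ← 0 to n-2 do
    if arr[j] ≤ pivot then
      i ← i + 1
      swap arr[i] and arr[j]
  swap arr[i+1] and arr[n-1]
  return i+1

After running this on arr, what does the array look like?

5 5 5 5 5 6 7 7

pivot=6, i=-1
j=0: 7>6, skip
j=1: 5≤6, i=0, swap(0,1) ⇒ 5 7 5 7 5 5 5 6
j=2: 5≤6, i=1, swap(1,2) ⇒ 5 5 7 7 5 5 5 6
j=3: 7>6, skip
j=4: 5≤6, i=2, swap(2,4) ⇒ 5 5 5 7 7 5 5 6
j=5: 5≤6, i=3, swap(3,5) ⇒ 5 5 5 5 7 7 5 6
j=6: 5≤6, i=4, swap(4,6) ⇒ 5 5 5 5 5 7 7 6
swap(5,7) ⇒ 5 5 5 5 5 6 7 7; return 5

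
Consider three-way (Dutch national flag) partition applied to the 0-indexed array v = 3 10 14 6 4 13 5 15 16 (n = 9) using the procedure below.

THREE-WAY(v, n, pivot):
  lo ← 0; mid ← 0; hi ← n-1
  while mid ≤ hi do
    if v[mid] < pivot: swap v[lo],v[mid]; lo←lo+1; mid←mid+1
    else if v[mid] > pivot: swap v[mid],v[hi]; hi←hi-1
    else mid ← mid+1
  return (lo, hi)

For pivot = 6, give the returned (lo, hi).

lo=0 mid=0 hi=8
3<6: swap(0,0), lo=1 mid=1 ⇒ 3 10 14 6 4 13 5 15 16
10>6: swap(1,8), hi=7 ⇒ 3 16 14 6 4 13 5 15 10
16>6: swap(1,7), hi=6 ⇒ 3 15 14 6 4 13 5 16 10
15>6: swap(1,6), hi=5 ⇒ 3 5 14 6 4 13 15 16 10
5<6: swap(1,1), lo=2 mid=2 ⇒ 3 5 14 6 4 13 15 16 10
14>6: swap(2,5), hi=4 ⇒ 3 5 13 6 4 14 15 16 10
13>6: swap(2,4), hi=3 ⇒ 3 5 4 6 13 14 15 16 10
4<6: swap(2,2), lo=3 mid=3 ⇒ 3 5 4 6 13 14 15 16 10
6=6: mid=4
done. lo=3 hi=3; v=3 5 4 6 13 14 15 16 10

(3, 3)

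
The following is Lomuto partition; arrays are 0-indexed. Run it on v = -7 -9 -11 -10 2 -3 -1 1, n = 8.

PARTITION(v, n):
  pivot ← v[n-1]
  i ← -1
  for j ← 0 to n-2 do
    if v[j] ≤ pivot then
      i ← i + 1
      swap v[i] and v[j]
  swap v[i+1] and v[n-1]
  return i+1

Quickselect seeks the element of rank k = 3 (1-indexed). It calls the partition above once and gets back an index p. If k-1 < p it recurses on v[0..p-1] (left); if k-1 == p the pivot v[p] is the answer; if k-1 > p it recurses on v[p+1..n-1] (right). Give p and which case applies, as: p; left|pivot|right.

6; left

pivot = v[7] = 1; i = -1
j=0: v[0]=-7 ≤ 1 → i=0, swap v[0],v[0] (no change) → -7 -9 -11 -10 2 -3 -1 1
j=1: v[1]=-9 ≤ 1 → i=1, swap v[1],v[1] (no change) → -7 -9 -11 -10 2 -3 -1 1
j=2: v[2]=-11 ≤ 1 → i=2, swap v[2],v[2] (no change) → -7 -9 -11 -10 2 -3 -1 1
j=3: v[3]=-10 ≤ 1 → i=3, swap v[3],v[3] (no change) → -7 -9 -11 -10 2 -3 -1 1
j=4: v[4]=2 > 1 → no swap
j=5: v[5]=-3 ≤ 1 → i=4, swap v[4],v[5] → -7 -9 -11 -10 -3 2 -1 1
j=6: v[6]=-1 ≤ 1 → i=5, swap v[5],v[6] → -7 -9 -11 -10 -3 -1 2 1
final swap v[6],v[7] → -7 -9 -11 -10 -3 -1 1 2; return 6
p = 6; k-1 = 2 < 6 ⇒ left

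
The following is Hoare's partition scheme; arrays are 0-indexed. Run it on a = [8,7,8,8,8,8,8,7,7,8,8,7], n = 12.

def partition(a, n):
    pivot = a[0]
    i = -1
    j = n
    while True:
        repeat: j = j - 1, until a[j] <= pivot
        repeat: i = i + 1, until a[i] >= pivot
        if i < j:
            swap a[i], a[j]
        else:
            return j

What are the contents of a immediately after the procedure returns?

[7,7,8,8,7,7,8,8,8,8,8,8]

pivot=8
j stops at 11 (7), i stops at 0 (8); swap ⇒ [7,7,8,8,8,8,8,7,7,8,8,8]
j stops at 10 (8), i stops at 2 (8); swap ⇒ [7,7,8,8,8,8,8,7,7,8,8,8]
j stops at 9 (8), i stops at 3 (8); swap ⇒ [7,7,8,8,8,8,8,7,7,8,8,8]
j stops at 8 (7), i stops at 4 (8); swap ⇒ [7,7,8,8,7,8,8,7,8,8,8,8]
j stops at 7 (7), i stops at 5 (8); swap ⇒ [7,7,8,8,7,7,8,8,8,8,8,8]
j stops at 6, i stops at 6; i≥j ⇒ return 6. a=[7,7,8,8,7,7,8,8,8,8,8,8]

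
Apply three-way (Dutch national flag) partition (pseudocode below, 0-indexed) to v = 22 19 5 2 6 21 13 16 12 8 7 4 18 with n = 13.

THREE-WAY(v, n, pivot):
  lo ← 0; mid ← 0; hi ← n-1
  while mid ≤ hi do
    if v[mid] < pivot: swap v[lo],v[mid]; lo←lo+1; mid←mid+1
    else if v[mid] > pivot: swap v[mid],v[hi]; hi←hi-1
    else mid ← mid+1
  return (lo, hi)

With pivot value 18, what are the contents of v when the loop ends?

lo=0 mid=0 hi=12
22>18: swap(0,12), hi=11 ⇒ 18 19 5 2 6 21 13 16 12 8 7 4 22
18=18: mid=1
19>18: swap(1,11), hi=10 ⇒ 18 4 5 2 6 21 13 16 12 8 7 19 22
4<18: swap(0,1), lo=1 mid=2 ⇒ 4 18 5 2 6 21 13 16 12 8 7 19 22
5<18: swap(1,2), lo=2 mid=3 ⇒ 4 5 18 2 6 21 13 16 12 8 7 19 22
2<18: swap(2,3), lo=3 mid=4 ⇒ 4 5 2 18 6 21 13 16 12 8 7 19 22
6<18: swap(3,4), lo=4 mid=5 ⇒ 4 5 2 6 18 21 13 16 12 8 7 19 22
21>18: swap(5,10), hi=9 ⇒ 4 5 2 6 18 7 13 16 12 8 21 19 22
7<18: swap(4,5), lo=5 mid=6 ⇒ 4 5 2 6 7 18 13 16 12 8 21 19 22
13<18: swap(5,6), lo=6 mid=7 ⇒ 4 5 2 6 7 13 18 16 12 8 21 19 22
16<18: swap(6,7), lo=7 mid=8 ⇒ 4 5 2 6 7 13 16 18 12 8 21 19 22
12<18: swap(7,8), lo=8 mid=9 ⇒ 4 5 2 6 7 13 16 12 18 8 21 19 22
8<18: swap(8,9), lo=9 mid=10 ⇒ 4 5 2 6 7 13 16 12 8 18 21 19 22
done. lo=9 hi=9; v=4 5 2 6 7 13 16 12 8 18 21 19 22

4 5 2 6 7 13 16 12 8 18 21 19 22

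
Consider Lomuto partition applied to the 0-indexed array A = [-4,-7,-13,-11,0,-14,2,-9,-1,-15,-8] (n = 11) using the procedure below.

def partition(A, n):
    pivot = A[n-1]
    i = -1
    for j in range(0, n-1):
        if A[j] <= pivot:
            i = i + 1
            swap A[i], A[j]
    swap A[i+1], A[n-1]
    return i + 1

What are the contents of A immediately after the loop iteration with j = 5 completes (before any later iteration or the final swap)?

[-13,-11,-14,-7,0,-4,2,-9,-1,-15,-8]

pivot=-8, i=-1
j=0: -4>-8, skip
j=1: -7>-8, skip
j=2: -13≤-8, i=0, swap(0,2) ⇒ [-13,-7,-4,-11,0,-14,2,-9,-1,-15,-8]
j=3: -11≤-8, i=1, swap(1,3) ⇒ [-13,-11,-4,-7,0,-14,2,-9,-1,-15,-8]
j=4: 0>-8, skip
j=5: -14≤-8, i=2, swap(2,5) ⇒ [-13,-11,-14,-7,0,-4,2,-9,-1,-15,-8]
(after j=5) A = [-13,-11,-14,-7,0,-4,2,-9,-1,-15,-8]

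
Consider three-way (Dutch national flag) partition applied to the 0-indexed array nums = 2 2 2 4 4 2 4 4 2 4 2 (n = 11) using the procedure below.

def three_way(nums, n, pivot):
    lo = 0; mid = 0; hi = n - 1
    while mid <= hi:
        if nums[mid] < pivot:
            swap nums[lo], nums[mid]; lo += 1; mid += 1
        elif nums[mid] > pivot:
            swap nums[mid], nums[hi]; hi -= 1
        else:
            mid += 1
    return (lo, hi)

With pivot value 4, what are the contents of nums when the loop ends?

2 2 2 2 2 2 4 4 4 4 4

lo=0 mid=0 hi=10
2<4: swap(0,0), lo=1 mid=1 ⇒ 2 2 2 4 4 2 4 4 2 4 2
2<4: swap(1,1), lo=2 mid=2 ⇒ 2 2 2 4 4 2 4 4 2 4 2
2<4: swap(2,2), lo=3 mid=3 ⇒ 2 2 2 4 4 2 4 4 2 4 2
4=4: mid=4
4=4: mid=5
2<4: swap(3,5), lo=4 mid=6 ⇒ 2 2 2 2 4 4 4 4 2 4 2
4=4: mid=7
4=4: mid=8
2<4: swap(4,8), lo=5 mid=9 ⇒ 2 2 2 2 2 4 4 4 4 4 2
4=4: mid=10
2<4: swap(5,10), lo=6 mid=11 ⇒ 2 2 2 2 2 2 4 4 4 4 4
done. lo=6 hi=10; nums=2 2 2 2 2 2 4 4 4 4 4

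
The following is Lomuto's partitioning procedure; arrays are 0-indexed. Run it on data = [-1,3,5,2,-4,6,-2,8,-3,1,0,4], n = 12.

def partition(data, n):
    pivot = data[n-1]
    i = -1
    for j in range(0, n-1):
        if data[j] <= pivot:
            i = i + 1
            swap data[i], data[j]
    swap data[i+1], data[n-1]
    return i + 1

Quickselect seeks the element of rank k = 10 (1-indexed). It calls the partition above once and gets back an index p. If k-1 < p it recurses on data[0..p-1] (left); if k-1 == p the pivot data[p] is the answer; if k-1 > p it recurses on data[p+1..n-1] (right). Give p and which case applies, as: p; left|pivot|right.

8; right

pivot = data[11] = 4; i = -1
j=0: data[0]=-1 ≤ 4 → i=0, swap data[0],data[0] (no change) → [-1,3,5,2,-4,6,-2,8,-3,1,0,4]
j=1: data[1]=3 ≤ 4 → i=1, swap data[1],data[1] (no change) → [-1,3,5,2,-4,6,-2,8,-3,1,0,4]
j=2: data[2]=5 > 4 → no swap
j=3: data[3]=2 ≤ 4 → i=2, swap data[2],data[3] → [-1,3,2,5,-4,6,-2,8,-3,1,0,4]
j=4: data[4]=-4 ≤ 4 → i=3, swap data[3],data[4] → [-1,3,2,-4,5,6,-2,8,-3,1,0,4]
j=5: data[5]=6 > 4 → no swap
j=6: data[6]=-2 ≤ 4 → i=4, swap data[4],data[6] → [-1,3,2,-4,-2,6,5,8,-3,1,0,4]
j=7: data[7]=8 > 4 → no swap
j=8: data[8]=-3 ≤ 4 → i=5, swap data[5],data[8] → [-1,3,2,-4,-2,-3,5,8,6,1,0,4]
j=9: data[9]=1 ≤ 4 → i=6, swap data[6],data[9] → [-1,3,2,-4,-2,-3,1,8,6,5,0,4]
j=10: data[10]=0 ≤ 4 → i=7, swap data[7],data[10] → [-1,3,2,-4,-2,-3,1,0,6,5,8,4]
final swap data[8],data[11] → [-1,3,2,-4,-2,-3,1,0,4,5,8,6]; return 8
p = 8; k-1 = 9 > 8 ⇒ right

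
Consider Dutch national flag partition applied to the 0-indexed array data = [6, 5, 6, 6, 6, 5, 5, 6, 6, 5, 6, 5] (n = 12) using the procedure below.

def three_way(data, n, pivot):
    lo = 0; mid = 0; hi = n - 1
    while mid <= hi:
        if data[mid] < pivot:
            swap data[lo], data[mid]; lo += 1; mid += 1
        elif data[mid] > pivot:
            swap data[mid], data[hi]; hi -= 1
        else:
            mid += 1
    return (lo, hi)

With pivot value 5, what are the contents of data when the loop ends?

lo=0 mid=0 hi=11
6>5: swap(0,11), hi=10 ⇒ [5, 5, 6, 6, 6, 5, 5, 6, 6, 5, 6, 6]
5=5: mid=1
5=5: mid=2
6>5: swap(2,10), hi=9 ⇒ [5, 5, 6, 6, 6, 5, 5, 6, 6, 5, 6, 6]
6>5: swap(2,9), hi=8 ⇒ [5, 5, 5, 6, 6, 5, 5, 6, 6, 6, 6, 6]
5=5: mid=3
6>5: swap(3,8), hi=7 ⇒ [5, 5, 5, 6, 6, 5, 5, 6, 6, 6, 6, 6]
6>5: swap(3,7), hi=6 ⇒ [5, 5, 5, 6, 6, 5, 5, 6, 6, 6, 6, 6]
6>5: swap(3,6), hi=5 ⇒ [5, 5, 5, 5, 6, 5, 6, 6, 6, 6, 6, 6]
5=5: mid=4
6>5: swap(4,5), hi=4 ⇒ [5, 5, 5, 5, 5, 6, 6, 6, 6, 6, 6, 6]
5=5: mid=5
done. lo=0 hi=4; data=[5, 5, 5, 5, 5, 6, 6, 6, 6, 6, 6, 6]

[5, 5, 5, 5, 5, 6, 6, 6, 6, 6, 6, 6]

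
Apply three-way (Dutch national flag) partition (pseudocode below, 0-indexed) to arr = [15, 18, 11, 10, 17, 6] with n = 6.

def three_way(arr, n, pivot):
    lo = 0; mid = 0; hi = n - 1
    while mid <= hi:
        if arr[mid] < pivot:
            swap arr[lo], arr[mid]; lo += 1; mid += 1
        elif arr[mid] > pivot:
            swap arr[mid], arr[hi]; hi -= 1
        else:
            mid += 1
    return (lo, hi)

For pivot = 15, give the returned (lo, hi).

lo=0 mid=0 hi=5
15=15: mid=1
18>15: swap(1,5), hi=4 ⇒ [15, 6, 11, 10, 17, 18]
6<15: swap(0,1), lo=1 mid=2 ⇒ [6, 15, 11, 10, 17, 18]
11<15: swap(1,2), lo=2 mid=3 ⇒ [6, 11, 15, 10, 17, 18]
10<15: swap(2,3), lo=3 mid=4 ⇒ [6, 11, 10, 15, 17, 18]
17>15: swap(4,4), hi=3 ⇒ [6, 11, 10, 15, 17, 18]
done. lo=3 hi=3; arr=[6, 11, 10, 15, 17, 18]

(3, 3)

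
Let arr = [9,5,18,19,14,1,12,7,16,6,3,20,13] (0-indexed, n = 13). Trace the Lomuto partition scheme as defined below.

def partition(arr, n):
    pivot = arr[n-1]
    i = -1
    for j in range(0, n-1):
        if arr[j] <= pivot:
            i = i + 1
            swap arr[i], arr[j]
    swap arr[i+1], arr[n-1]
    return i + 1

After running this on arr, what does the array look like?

[9,5,1,12,7,6,3,13,16,18,19,20,14]

pivot = arr[12] = 13; i = -1
j=0: arr[0]=9 ≤ 13 → i=0, swap arr[0],arr[0] (no change) → [9,5,18,19,14,1,12,7,16,6,3,20,13]
j=1: arr[1]=5 ≤ 13 → i=1, swap arr[1],arr[1] (no change) → [9,5,18,19,14,1,12,7,16,6,3,20,13]
j=2: arr[2]=18 > 13 → no swap
j=3: arr[3]=19 > 13 → no swap
j=4: arr[4]=14 > 13 → no swap
j=5: arr[5]=1 ≤ 13 → i=2, swap arr[2],arr[5] → [9,5,1,19,14,18,12,7,16,6,3,20,13]
j=6: arr[6]=12 ≤ 13 → i=3, swap arr[3],arr[6] → [9,5,1,12,14,18,19,7,16,6,3,20,13]
j=7: arr[7]=7 ≤ 13 → i=4, swap arr[4],arr[7] → [9,5,1,12,7,18,19,14,16,6,3,20,13]
j=8: arr[8]=16 > 13 → no swap
j=9: arr[9]=6 ≤ 13 → i=5, swap arr[5],arr[9] → [9,5,1,12,7,6,19,14,16,18,3,20,13]
j=10: arr[10]=3 ≤ 13 → i=6, swap arr[6],arr[10] → [9,5,1,12,7,6,3,14,16,18,19,20,13]
j=11: arr[11]=20 > 13 → no swap
final swap arr[7],arr[12] → [9,5,1,12,7,6,3,13,16,18,19,20,14]; return 7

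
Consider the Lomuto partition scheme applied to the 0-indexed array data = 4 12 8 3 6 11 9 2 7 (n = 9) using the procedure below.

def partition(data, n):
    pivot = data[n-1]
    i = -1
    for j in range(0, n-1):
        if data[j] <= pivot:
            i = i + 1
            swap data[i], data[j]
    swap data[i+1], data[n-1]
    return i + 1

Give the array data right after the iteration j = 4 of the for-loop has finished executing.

pivot=7, i=-1
j=0: 4≤7, i=0, swap(0,0) ⇒ 4 12 8 3 6 11 9 2 7
j=1: 12>7, skip
j=2: 8>7, skip
j=3: 3≤7, i=1, swap(1,3) ⇒ 4 3 8 12 6 11 9 2 7
j=4: 6≤7, i=2, swap(2,4) ⇒ 4 3 6 12 8 11 9 2 7
(after j=4) data = 4 3 6 12 8 11 9 2 7

4 3 6 12 8 11 9 2 7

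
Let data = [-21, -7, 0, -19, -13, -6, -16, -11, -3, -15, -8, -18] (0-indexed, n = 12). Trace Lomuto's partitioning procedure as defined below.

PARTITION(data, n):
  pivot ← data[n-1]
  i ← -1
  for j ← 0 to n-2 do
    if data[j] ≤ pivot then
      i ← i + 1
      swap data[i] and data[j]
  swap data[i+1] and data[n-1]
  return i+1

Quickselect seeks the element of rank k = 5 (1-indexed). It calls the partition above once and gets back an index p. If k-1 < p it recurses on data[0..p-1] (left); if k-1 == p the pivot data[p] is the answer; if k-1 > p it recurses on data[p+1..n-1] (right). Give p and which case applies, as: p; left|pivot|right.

pivot=-18, i=-1
j=0: -21≤-18, i=0, swap(0,0) ⇒ [-21, -7, 0, -19, -13, -6, -16, -11, -3, -15, -8, -18]
j=1: -7>-18, skip
j=2: 0>-18, skip
j=3: -19≤-18, i=1, swap(1,3) ⇒ [-21, -19, 0, -7, -13, -6, -16, -11, -3, -15, -8, -18]
j=4: -13>-18, skip
j=5: -6>-18, skip
j=6: -16>-18, skip
j=7: -11>-18, skip
j=8: -3>-18, skip
j=9: -15>-18, skip
j=10: -8>-18, skip
swap(2,11) ⇒ [-21, -19, -18, -7, -13, -6, -16, -11, -3, -15, -8, 0]; return 2
p = 2; k-1 = 4 > 2 ⇒ right

2; right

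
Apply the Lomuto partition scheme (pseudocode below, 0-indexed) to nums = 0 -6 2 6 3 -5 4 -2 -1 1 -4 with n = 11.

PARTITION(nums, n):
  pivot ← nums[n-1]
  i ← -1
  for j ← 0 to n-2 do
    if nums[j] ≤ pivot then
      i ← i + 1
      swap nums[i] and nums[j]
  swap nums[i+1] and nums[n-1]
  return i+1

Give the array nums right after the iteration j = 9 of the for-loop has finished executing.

pivot=-4, i=-1
j=0: 0>-4, skip
j=1: -6≤-4, i=0, swap(0,1) ⇒ -6 0 2 6 3 -5 4 -2 -1 1 -4
j=2: 2>-4, skip
j=3: 6>-4, skip
j=4: 3>-4, skip
j=5: -5≤-4, i=1, swap(1,5) ⇒ -6 -5 2 6 3 0 4 -2 -1 1 -4
j=6: 4>-4, skip
j=7: -2>-4, skip
j=8: -1>-4, skip
j=9: 1>-4, skip
(after j=9) nums = -6 -5 2 6 3 0 4 -2 -1 1 -4

-6 -5 2 6 3 0 4 -2 -1 1 -4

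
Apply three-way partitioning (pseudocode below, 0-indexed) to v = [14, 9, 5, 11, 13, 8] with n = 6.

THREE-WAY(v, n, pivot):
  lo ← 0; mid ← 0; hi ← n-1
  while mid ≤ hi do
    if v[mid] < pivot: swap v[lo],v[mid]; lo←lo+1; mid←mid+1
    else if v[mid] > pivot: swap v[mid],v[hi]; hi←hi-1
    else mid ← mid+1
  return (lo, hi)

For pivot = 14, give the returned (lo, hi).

lo=0 mid=0 hi=5
14=14: mid=1
9<14: swap(0,1), lo=1 mid=2 ⇒ [9, 14, 5, 11, 13, 8]
5<14: swap(1,2), lo=2 mid=3 ⇒ [9, 5, 14, 11, 13, 8]
11<14: swap(2,3), lo=3 mid=4 ⇒ [9, 5, 11, 14, 13, 8]
13<14: swap(3,4), lo=4 mid=5 ⇒ [9, 5, 11, 13, 14, 8]
8<14: swap(4,5), lo=5 mid=6 ⇒ [9, 5, 11, 13, 8, 14]
done. lo=5 hi=5; v=[9, 5, 11, 13, 8, 14]

(5, 5)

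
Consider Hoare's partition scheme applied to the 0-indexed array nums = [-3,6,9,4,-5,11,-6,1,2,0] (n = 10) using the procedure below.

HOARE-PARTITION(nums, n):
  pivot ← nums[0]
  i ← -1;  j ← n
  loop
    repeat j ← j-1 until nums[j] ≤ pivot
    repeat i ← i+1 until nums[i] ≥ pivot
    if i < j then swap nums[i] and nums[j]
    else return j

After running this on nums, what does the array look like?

pivot=-3
j stops at 6 (-6), i stops at 0 (-3); swap ⇒ [-6,6,9,4,-5,11,-3,1,2,0]
j stops at 4 (-5), i stops at 1 (6); swap ⇒ [-6,-5,9,4,6,11,-3,1,2,0]
j stops at 1, i stops at 2; i≥j ⇒ return 1. nums=[-6,-5,9,4,6,11,-3,1,2,0]

[-6,-5,9,4,6,11,-3,1,2,0]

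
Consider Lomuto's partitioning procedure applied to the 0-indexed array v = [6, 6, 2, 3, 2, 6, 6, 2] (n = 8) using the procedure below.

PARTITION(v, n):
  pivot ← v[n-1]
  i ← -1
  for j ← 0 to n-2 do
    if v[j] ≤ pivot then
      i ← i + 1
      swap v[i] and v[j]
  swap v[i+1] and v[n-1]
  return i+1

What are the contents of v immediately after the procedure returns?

pivot = v[7] = 2; i = -1
j=0: v[0]=6 > 2 → no swap
j=1: v[1]=6 > 2 → no swap
j=2: v[2]=2 ≤ 2 → i=0, swap v[0],v[2] → [2, 6, 6, 3, 2, 6, 6, 2]
j=3: v[3]=3 > 2 → no swap
j=4: v[4]=2 ≤ 2 → i=1, swap v[1],v[4] → [2, 2, 6, 3, 6, 6, 6, 2]
j=5: v[5]=6 > 2 → no swap
j=6: v[6]=6 > 2 → no swap
final swap v[2],v[7] → [2, 2, 2, 3, 6, 6, 6, 6]; return 2

[2, 2, 2, 3, 6, 6, 6, 6]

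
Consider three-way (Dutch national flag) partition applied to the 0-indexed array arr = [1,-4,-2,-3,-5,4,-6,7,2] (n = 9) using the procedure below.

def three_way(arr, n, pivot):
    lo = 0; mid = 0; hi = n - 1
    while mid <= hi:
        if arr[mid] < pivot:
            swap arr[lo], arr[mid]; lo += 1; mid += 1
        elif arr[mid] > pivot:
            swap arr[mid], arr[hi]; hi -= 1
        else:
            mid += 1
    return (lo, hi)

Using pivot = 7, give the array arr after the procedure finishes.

[1,-4,-2,-3,-5,4,-6,2,7]

lo=0 mid=0 hi=8
1<7: swap(0,0), lo=1 mid=1 ⇒ [1,-4,-2,-3,-5,4,-6,7,2]
-4<7: swap(1,1), lo=2 mid=2 ⇒ [1,-4,-2,-3,-5,4,-6,7,2]
-2<7: swap(2,2), lo=3 mid=3 ⇒ [1,-4,-2,-3,-5,4,-6,7,2]
-3<7: swap(3,3), lo=4 mid=4 ⇒ [1,-4,-2,-3,-5,4,-6,7,2]
-5<7: swap(4,4), lo=5 mid=5 ⇒ [1,-4,-2,-3,-5,4,-6,7,2]
4<7: swap(5,5), lo=6 mid=6 ⇒ [1,-4,-2,-3,-5,4,-6,7,2]
-6<7: swap(6,6), lo=7 mid=7 ⇒ [1,-4,-2,-3,-5,4,-6,7,2]
7=7: mid=8
2<7: swap(7,8), lo=8 mid=9 ⇒ [1,-4,-2,-3,-5,4,-6,2,7]
done. lo=8 hi=8; arr=[1,-4,-2,-3,-5,4,-6,2,7]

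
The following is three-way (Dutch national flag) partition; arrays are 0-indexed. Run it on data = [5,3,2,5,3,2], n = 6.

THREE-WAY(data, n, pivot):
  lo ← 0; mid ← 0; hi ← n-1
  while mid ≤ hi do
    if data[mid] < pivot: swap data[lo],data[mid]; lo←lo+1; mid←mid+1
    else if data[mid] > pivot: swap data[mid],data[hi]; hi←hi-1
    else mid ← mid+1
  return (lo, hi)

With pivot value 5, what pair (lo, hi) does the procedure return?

(4, 5)

pivot = 5; lo=0, mid=0, hi=5
data[mid]=5=5: mid=1
data[mid]=3<5: swap data[0],data[1]; lo=1,mid=2 → [3,5,2,5,3,2]
data[mid]=2<5: swap data[1],data[2]; lo=2,mid=3 → [3,2,5,5,3,2]
data[mid]=5=5: mid=4
data[mid]=3<5: swap data[2],data[4]; lo=3,mid=5 → [3,2,3,5,5,2]
data[mid]=2<5: swap data[3],data[5]; lo=4,mid=6 → [3,2,3,2,5,5]
end: lo=4, hi=5; data = [3,2,3,2,5,5]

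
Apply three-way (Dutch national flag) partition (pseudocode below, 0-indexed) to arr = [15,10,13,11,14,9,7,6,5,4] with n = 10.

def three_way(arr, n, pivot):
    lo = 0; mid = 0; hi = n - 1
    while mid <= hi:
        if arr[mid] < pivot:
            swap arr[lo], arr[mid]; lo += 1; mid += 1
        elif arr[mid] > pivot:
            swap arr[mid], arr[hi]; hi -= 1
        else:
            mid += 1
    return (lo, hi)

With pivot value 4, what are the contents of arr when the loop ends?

[4,13,11,14,9,7,6,5,10,15]

pivot = 4; lo=0, mid=0, hi=9
arr[mid]=15>4: swap arr[0],arr[9]; hi=8 → [4,10,13,11,14,9,7,6,5,15]
arr[mid]=4=4: mid=1
arr[mid]=10>4: swap arr[1],arr[8]; hi=7 → [4,5,13,11,14,9,7,6,10,15]
arr[mid]=5>4: swap arr[1],arr[7]; hi=6 → [4,6,13,11,14,9,7,5,10,15]
arr[mid]=6>4: swap arr[1],arr[6]; hi=5 → [4,7,13,11,14,9,6,5,10,15]
arr[mid]=7>4: swap arr[1],arr[5]; hi=4 → [4,9,13,11,14,7,6,5,10,15]
arr[mid]=9>4: swap arr[1],arr[4]; hi=3 → [4,14,13,11,9,7,6,5,10,15]
arr[mid]=14>4: swap arr[1],arr[3]; hi=2 → [4,11,13,14,9,7,6,5,10,15]
arr[mid]=11>4: swap arr[1],arr[2]; hi=1 → [4,13,11,14,9,7,6,5,10,15]
arr[mid]=13>4: swap arr[1],arr[1]; hi=0 → [4,13,11,14,9,7,6,5,10,15]
end: lo=0, hi=0; arr = [4,13,11,14,9,7,6,5,10,15]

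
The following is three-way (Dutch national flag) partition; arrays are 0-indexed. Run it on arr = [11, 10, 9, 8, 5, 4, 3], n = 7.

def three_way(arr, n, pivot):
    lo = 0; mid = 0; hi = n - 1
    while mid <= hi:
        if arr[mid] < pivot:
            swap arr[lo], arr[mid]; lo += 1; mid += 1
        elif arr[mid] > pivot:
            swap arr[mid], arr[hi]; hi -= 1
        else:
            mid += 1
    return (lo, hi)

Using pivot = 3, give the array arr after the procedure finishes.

[3, 9, 8, 5, 4, 10, 11]

pivot = 3; lo=0, mid=0, hi=6
arr[mid]=11>3: swap arr[0],arr[6]; hi=5 → [3, 10, 9, 8, 5, 4, 11]
arr[mid]=3=3: mid=1
arr[mid]=10>3: swap arr[1],arr[5]; hi=4 → [3, 4, 9, 8, 5, 10, 11]
arr[mid]=4>3: swap arr[1],arr[4]; hi=3 → [3, 5, 9, 8, 4, 10, 11]
arr[mid]=5>3: swap arr[1],arr[3]; hi=2 → [3, 8, 9, 5, 4, 10, 11]
arr[mid]=8>3: swap arr[1],arr[2]; hi=1 → [3, 9, 8, 5, 4, 10, 11]
arr[mid]=9>3: swap arr[1],arr[1]; hi=0 → [3, 9, 8, 5, 4, 10, 11]
end: lo=0, hi=0; arr = [3, 9, 8, 5, 4, 10, 11]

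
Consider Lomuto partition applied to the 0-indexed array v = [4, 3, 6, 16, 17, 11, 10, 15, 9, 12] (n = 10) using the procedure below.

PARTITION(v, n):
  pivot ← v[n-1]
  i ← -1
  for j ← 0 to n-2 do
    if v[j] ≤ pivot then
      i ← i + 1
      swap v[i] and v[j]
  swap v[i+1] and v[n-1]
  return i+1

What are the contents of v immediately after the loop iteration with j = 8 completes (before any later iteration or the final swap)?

[4, 3, 6, 11, 10, 9, 17, 15, 16, 12]

pivot=12, i=-1
j=0: 4≤12, i=0, swap(0,0) ⇒ [4, 3, 6, 16, 17, 11, 10, 15, 9, 12]
j=1: 3≤12, i=1, swap(1,1) ⇒ [4, 3, 6, 16, 17, 11, 10, 15, 9, 12]
j=2: 6≤12, i=2, swap(2,2) ⇒ [4, 3, 6, 16, 17, 11, 10, 15, 9, 12]
j=3: 16>12, skip
j=4: 17>12, skip
j=5: 11≤12, i=3, swap(3,5) ⇒ [4, 3, 6, 11, 17, 16, 10, 15, 9, 12]
j=6: 10≤12, i=4, swap(4,6) ⇒ [4, 3, 6, 11, 10, 16, 17, 15, 9, 12]
j=7: 15>12, skip
j=8: 9≤12, i=5, swap(5,8) ⇒ [4, 3, 6, 11, 10, 9, 17, 15, 16, 12]
(after j=8) v = [4, 3, 6, 11, 10, 9, 17, 15, 16, 12]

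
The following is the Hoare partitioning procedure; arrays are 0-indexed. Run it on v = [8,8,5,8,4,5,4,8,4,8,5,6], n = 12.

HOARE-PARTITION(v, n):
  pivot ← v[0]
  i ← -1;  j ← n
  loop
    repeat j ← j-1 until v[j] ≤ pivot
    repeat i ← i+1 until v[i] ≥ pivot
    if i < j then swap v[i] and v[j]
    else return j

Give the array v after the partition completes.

pivot=8
j stops at 11 (6), i stops at 0 (8); swap ⇒ [6,8,5,8,4,5,4,8,4,8,5,8]
j stops at 10 (5), i stops at 1 (8); swap ⇒ [6,5,5,8,4,5,4,8,4,8,8,8]
j stops at 9 (8), i stops at 3 (8); swap ⇒ [6,5,5,8,4,5,4,8,4,8,8,8]
j stops at 8 (4), i stops at 7 (8); swap ⇒ [6,5,5,8,4,5,4,4,8,8,8,8]
j stops at 7, i stops at 8; i≥j ⇒ return 7. v=[6,5,5,8,4,5,4,4,8,8,8,8]

[6,5,5,8,4,5,4,4,8,8,8,8]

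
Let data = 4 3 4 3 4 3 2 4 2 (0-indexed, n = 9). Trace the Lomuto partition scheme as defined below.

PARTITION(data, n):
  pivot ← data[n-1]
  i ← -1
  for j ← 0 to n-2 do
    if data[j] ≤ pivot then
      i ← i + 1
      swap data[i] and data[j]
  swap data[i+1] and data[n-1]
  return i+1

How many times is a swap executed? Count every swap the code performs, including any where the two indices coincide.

pivot = data[8] = 2; i = -1
j=0: data[0]=4 > 2 → no swap
j=1: data[1]=3 > 2 → no swap
j=2: data[2]=4 > 2 → no swap
j=3: data[3]=3 > 2 → no swap
j=4: data[4]=4 > 2 → no swap
j=5: data[5]=3 > 2 → no swap
j=6: data[6]=2 ≤ 2 → i=0, swap data[0],data[6] → 2 3 4 3 4 3 4 4 2
j=7: data[7]=4 > 2 → no swap
final swap data[1],data[8] → 2 2 4 3 4 3 4 4 3; return 1

2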